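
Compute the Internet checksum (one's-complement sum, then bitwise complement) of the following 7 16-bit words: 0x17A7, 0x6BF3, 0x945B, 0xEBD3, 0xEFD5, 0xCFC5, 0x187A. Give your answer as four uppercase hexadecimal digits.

2420

One's-complement addition (fold any carry out of bit 15 back into bit 0):
  0x17A7 + 0x6BF3 = 0x0839A
  0x839A + 0x945B = 0x117F5 → wrap carry → 0x17F6
  0x17F6 + 0xEBD3 = 0x103C9 → wrap carry → 0x03CA
  0x03CA + 0xEFD5 = 0x0F39F
  0xF39F + 0xCFC5 = 0x1C364 → wrap carry → 0xC365
  0xC365 + 0x187A = 0x0DBDF
One's-complement sum = 0xDBDF.
Checksum = ~0xDBDF & 0xFFFF = 0x2420.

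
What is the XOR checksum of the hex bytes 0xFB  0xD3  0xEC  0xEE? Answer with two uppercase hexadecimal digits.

XOR the bytes together:
  start with 0xFB
  0xFB ⊕ 0xD3 = 0x28
  0x28 ⊕ 0xEC = 0xC4
  0xC4 ⊕ 0xEE = 0x2A

2A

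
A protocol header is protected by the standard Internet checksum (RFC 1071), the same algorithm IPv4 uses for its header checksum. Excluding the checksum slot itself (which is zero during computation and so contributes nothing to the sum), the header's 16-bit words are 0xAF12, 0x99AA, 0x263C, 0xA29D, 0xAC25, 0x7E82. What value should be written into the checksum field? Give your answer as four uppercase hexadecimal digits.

One's-complement addition (fold any carry out of bit 15 back into bit 0):
  0xAF12 + 0x99AA = 0x148BC → wrap carry → 0x48BD
  0x48BD + 0x263C = 0x06EF9
  0x6EF9 + 0xA29D = 0x11196 → wrap carry → 0x1197
  0x1197 + 0xAC25 = 0x0BDBC
  0xBDBC + 0x7E82 = 0x13C3E → wrap carry → 0x3C3F
One's-complement sum = 0x3C3F.
Checksum = ~0x3C3F & 0xFFFF = 0xC3C0.

C3C0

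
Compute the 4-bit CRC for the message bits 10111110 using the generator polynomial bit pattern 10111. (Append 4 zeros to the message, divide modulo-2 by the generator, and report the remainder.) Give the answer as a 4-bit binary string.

0101

Append 4 zeros: 101111100000. Divide by 10111 (XOR where the leading bit is 1):
  pos 0: 10111 XOR 10111 = 00000
  pos 5: 11000 XOR 10111 = 01111
  pos 6: 11110 XOR 10111 = 01001
  pos 7: 10010 XOR 10111 = 00101
Remainder (last 4 bits) = 0101. This is the CRC / FCS.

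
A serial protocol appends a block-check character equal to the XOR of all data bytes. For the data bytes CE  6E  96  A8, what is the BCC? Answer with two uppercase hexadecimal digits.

9E

XOR the bytes together:
  start with 0xCE
  0xCE ⊕ 0x6E = 0xA0
  0xA0 ⊕ 0x96 = 0x36
  0x36 ⊕ 0xA8 = 0x9E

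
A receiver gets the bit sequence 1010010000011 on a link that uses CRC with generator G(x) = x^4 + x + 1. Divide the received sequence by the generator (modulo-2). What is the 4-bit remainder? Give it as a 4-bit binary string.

Modulo-2 division of 1010010000011 by 10011:
  pos 0: 10100 XOR 10011 = 00111
  pos 2: 11110 XOR 10011 = 01101
  pos 3: 11010 XOR 10011 = 01001
  pos 4: 10010 XOR 10011 = 00001
  pos 8: 10011 XOR 10011 = 00000
Remainder = 0000 (zero — the frame passes the CRC check).

0000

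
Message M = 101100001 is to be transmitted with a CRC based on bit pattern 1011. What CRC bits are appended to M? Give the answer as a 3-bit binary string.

Append 3 zeros: 101100001000. Divide by 1011 (XOR where the leading bit is 1):
  pos 0: 1011 XOR 1011 = 0000
  pos 8: 1000 XOR 1011 = 0011
Remainder (last 3 bits) = 011. This is the CRC / FCS.

011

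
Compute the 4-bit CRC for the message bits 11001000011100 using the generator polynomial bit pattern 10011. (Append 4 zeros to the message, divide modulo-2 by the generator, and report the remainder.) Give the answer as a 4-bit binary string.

Append 4 zeros: 110010000111000000. Divide by 10011 (XOR where the leading bit is 1):
  pos 0: 11001 XOR 10011 = 01010
  pos 1: 10100 XOR 10011 = 00111
  pos 3: 11100 XOR 10011 = 01111
  pos 4: 11110 XOR 10011 = 01101
  pos 5: 11011 XOR 10011 = 01000
  pos 6: 10001 XOR 10011 = 00010
  pos 9: 10100 XOR 10011 = 00111
  pos 11: 11100 XOR 10011 = 01111
  pos 12: 11110 XOR 10011 = 01101
  pos 13: 11010 XOR 10011 = 01001
Remainder (last 4 bits) = 1001. This is the CRC / FCS.

1001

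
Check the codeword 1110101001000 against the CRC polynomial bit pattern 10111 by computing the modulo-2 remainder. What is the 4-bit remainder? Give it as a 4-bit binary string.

Modulo-2 division of 1110101001000 by 10111:
  pos 0: 11101 XOR 10111 = 01010
  pos 1: 10100 XOR 10111 = 00011
  pos 4: 11100 XOR 10111 = 01011
  pos 5: 10111 XOR 10111 = 00000
Remainder = 0000 (zero — the frame passes the CRC check).

0000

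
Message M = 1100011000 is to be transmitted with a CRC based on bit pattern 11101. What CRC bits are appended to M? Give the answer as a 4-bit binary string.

1010

Append 4 zeros: 11000110000000. Divide by 11101 (XOR where the leading bit is 1):
  pos 0: 11000 XOR 11101 = 00101
  pos 2: 10111 XOR 11101 = 01010
  pos 3: 10100 XOR 11101 = 01001
  pos 4: 10010 XOR 11101 = 01111
  pos 5: 11110 XOR 11101 = 00011
  pos 8: 11000 XOR 11101 = 00101
Remainder (last 4 bits) = 1010. This is the CRC / FCS.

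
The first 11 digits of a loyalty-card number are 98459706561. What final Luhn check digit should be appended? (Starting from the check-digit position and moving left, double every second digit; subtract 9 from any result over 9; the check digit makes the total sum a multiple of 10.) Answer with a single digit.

Partial digits right→left: 1 6 5 6 0 7 9 5 4 8 9
Double every second digit counting from the check-digit position (so the 1st, 3rd, 5th, ... of the partial from the right).
  doubled (with −9 where >9): 2 1 0 9 8 9 → sum 29
  kept as-is: 6 6 7 5 8 → sum 32
Total = 29 + 32 = 61.
Check digit = (10 − (61 mod 10)) mod 10 = 9.

9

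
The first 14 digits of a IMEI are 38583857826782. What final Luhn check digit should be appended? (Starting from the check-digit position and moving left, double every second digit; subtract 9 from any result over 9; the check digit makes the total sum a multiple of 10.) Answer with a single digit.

Partial digits right→left: 2 8 7 6 2 8 7 5 8 3 8 5 8 3
Double every second digit counting from the check-digit position (so the 1st, 3rd, 5th, ... of the partial from the right).
  doubled (with −9 where >9): 4 5 4 5 7 7 7 → sum 39
  kept as-is: 8 6 8 5 3 5 3 → sum 38
Total = 39 + 38 = 77.
Check digit = (10 − (77 mod 10)) mod 10 = 3.

3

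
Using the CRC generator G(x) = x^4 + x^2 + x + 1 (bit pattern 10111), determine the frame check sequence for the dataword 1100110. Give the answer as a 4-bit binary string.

1001

Append 4 zeros: 11001100000. Divide by 10111 (XOR where the leading bit is 1):
  pos 0: 11001 XOR 10111 = 01110
  pos 1: 11101 XOR 10111 = 01010
  pos 2: 10100 XOR 10111 = 00011
  pos 5: 11000 XOR 10111 = 01111
  pos 6: 11110 XOR 10111 = 01001
Remainder (last 4 bits) = 1001. This is the CRC / FCS.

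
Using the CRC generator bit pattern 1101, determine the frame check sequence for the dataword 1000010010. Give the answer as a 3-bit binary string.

101

Append 3 zeros: 1000010010000. Divide by 1101 (XOR where the leading bit is 1):
  pos 0: 1000 XOR 1101 = 0101
  pos 1: 1010 XOR 1101 = 0111
  pos 2: 1111 XOR 1101 = 0010
  pos 4: 1000 XOR 1101 = 0101
  pos 5: 1011 XOR 1101 = 0110
  pos 6: 1100 XOR 1101 = 0001
  pos 9: 1000 XOR 1101 = 0101
Remainder (last 3 bits) = 101. This is the CRC / FCS.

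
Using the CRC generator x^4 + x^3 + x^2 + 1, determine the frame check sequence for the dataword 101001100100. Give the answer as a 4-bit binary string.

1110

Append 4 zeros: 1010011001000000. Divide by 11101 (XOR where the leading bit is 1):
  pos 0: 10100 XOR 11101 = 01001
  pos 1: 10011 XOR 11101 = 01110
  pos 2: 11101 XOR 11101 = 00000
  pos 9: 10000 XOR 11101 = 01101
  pos 10: 11010 XOR 11101 = 00111
Remainder (last 4 bits) = 1110. This is the CRC / FCS.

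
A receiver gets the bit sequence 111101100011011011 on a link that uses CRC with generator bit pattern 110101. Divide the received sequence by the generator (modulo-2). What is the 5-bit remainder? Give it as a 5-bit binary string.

00000

Modulo-2 division of 111101100011011011 by 110101:
  pos 0: 111101 XOR 110101 = 001000
  pos 2: 100010 XOR 110101 = 010111
  pos 3: 101110 XOR 110101 = 011011
  pos 4: 110110 XOR 110101 = 000011
  pos 8: 111101 XOR 110101 = 001000
  pos 10: 100010 XOR 110101 = 010111
  pos 11: 101111 XOR 110101 = 011010
  pos 12: 110101 XOR 110101 = 000000
Remainder = 00000 (zero — the frame passes the CRC check).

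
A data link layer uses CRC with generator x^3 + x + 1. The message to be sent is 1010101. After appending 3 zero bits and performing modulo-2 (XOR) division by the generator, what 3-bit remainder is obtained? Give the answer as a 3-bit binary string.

001

Append 3 zeros: 1010101000. Divide by 1011 (XOR where the leading bit is 1):
  pos 0: 1010 XOR 1011 = 0001
  pos 3: 1101 XOR 1011 = 0110
  pos 4: 1100 XOR 1011 = 0111
  pos 5: 1110 XOR 1011 = 0101
  pos 6: 1010 XOR 1011 = 0001
Remainder (last 3 bits) = 001. This is the CRC / FCS.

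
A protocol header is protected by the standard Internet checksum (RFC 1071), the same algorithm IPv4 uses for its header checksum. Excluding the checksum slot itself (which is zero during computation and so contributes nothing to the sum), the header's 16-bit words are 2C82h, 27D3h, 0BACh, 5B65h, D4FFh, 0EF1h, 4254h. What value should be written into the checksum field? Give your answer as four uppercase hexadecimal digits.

1E54

One's-complement addition (fold any carry out of bit 15 back into bit 0):
  0x2C82 + 0x27D3 = 0x05455
  0x5455 + 0x0BAC = 0x06001
  0x6001 + 0x5B65 = 0x0BB66
  0xBB66 + 0xD4FF = 0x19065 → wrap carry → 0x9066
  0x9066 + 0x0EF1 = 0x09F57
  0x9F57 + 0x4254 = 0x0E1AB
One's-complement sum = 0xE1AB.
Checksum = ~0xE1AB & 0xFFFF = 0x1E54.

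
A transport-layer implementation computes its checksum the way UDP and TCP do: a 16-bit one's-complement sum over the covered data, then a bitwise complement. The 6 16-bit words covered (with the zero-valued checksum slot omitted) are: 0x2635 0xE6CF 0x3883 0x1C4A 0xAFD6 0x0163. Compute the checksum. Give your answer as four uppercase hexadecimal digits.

ECF3

One's-complement addition (fold any carry out of bit 15 back into bit 0):
  0x2635 + 0xE6CF = 0x10D04 → wrap carry → 0x0D05
  0x0D05 + 0x3883 = 0x04588
  0x4588 + 0x1C4A = 0x061D2
  0x61D2 + 0xAFD6 = 0x111A8 → wrap carry → 0x11A9
  0x11A9 + 0x0163 = 0x0130C
One's-complement sum = 0x130C.
Checksum = ~0x130C & 0xFFFF = 0xECF3.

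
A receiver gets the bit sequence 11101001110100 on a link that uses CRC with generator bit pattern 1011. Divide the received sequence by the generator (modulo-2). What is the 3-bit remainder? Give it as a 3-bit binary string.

Modulo-2 division of 11101001110100 by 1011:
  pos 0: 1110 XOR 1011 = 0101
  pos 1: 1011 XOR 1011 = 0000
  pos 7: 1110 XOR 1011 = 0101
  pos 8: 1011 XOR 1011 = 0000
Remainder = 000 (zero — the frame passes the CRC check).

000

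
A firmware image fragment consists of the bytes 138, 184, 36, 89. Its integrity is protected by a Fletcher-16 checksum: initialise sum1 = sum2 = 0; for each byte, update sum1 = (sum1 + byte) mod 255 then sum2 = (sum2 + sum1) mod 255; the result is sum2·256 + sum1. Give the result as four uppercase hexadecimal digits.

Running sums (mod 255):
  after byte 0 (138): sum1=138, sum2=138
  after byte 1 (184): sum1=67, sum2=205
  after byte 2 (36): sum1=103, sum2=53
  after byte 3 (89): sum1=192, sum2=245
Checksum = sum2·256 + sum1 = 245·256 + 192 = 62912 = 0xF5C0.

F5C0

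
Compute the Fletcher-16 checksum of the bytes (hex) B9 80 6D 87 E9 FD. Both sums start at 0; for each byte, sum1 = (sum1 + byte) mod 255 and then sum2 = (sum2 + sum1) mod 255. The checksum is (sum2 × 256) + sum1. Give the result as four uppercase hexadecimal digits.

Running sums (mod 255):
  after byte 0 (B9): sum1=185, sum2=185
  after byte 1 (80): sum1=58, sum2=243
  after byte 2 (6D): sum1=167, sum2=155
  after byte 3 (87): sum1=47, sum2=202
  after byte 4 (E9): sum1=25, sum2=227
  after byte 5 (FD): sum1=23, sum2=250
Checksum = sum2·256 + sum1 = 250·256 + 23 = 64023 = 0xFA17.

FA17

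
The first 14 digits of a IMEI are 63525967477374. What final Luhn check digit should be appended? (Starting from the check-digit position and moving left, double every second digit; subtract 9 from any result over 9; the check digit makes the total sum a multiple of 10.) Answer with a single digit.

7

Partial digits right→left: 4 7 3 7 7 4 7 6 9 5 2 5 3 6
Double every second digit counting from the check-digit position (so the 1st, 3rd, 5th, ... of the partial from the right).
  doubled (with −9 where >9): 8 6 5 5 9 4 6 → sum 43
  kept as-is: 7 7 4 6 5 5 6 → sum 40
Total = 43 + 40 = 83.
Check digit = (10 − (83 mod 10)) mod 10 = 7.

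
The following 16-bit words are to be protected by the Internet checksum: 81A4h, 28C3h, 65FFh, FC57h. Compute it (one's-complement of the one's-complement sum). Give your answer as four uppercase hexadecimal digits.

One's-complement addition (fold any carry out of bit 15 back into bit 0):
  0x81A4 + 0x28C3 = 0x0AA67
  0xAA67 + 0x65FF = 0x11066 → wrap carry → 0x1067
  0x1067 + 0xFC57 = 0x10CBE → wrap carry → 0x0CBF
One's-complement sum = 0x0CBF.
Checksum = ~0x0CBF & 0xFFFF = 0xF340.

F340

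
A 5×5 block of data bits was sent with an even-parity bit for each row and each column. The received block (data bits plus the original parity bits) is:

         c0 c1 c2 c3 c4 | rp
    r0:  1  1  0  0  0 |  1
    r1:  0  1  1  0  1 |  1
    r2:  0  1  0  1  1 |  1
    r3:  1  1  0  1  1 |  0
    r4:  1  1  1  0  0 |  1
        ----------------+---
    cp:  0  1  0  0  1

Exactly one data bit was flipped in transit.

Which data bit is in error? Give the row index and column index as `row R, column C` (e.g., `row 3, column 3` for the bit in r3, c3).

Recompute each row's even parity and compare to rp:
  r0: data parity 0, sent rp 1 → mismatch
  r1: data parity 1, sent rp 1 → ok
  r2: data parity 1, sent rp 1 → ok
  r3: data parity 0, sent rp 0 → ok
  r4: data parity 1, sent rp 1 → ok
Recompute each column's even parity and compare to cp:
  c0: data parity 1, sent cp 0 → mismatch
  c1: data parity 1, sent cp 1 → ok
  c2: data parity 0, sent cp 0 → ok
  c3: data parity 0, sent cp 0 → ok
  c4: data parity 1, sent cp 1 → ok
Exactly one row (r0) and one column (c0) fail → the flipped bit is at their intersection.

row 0, column 0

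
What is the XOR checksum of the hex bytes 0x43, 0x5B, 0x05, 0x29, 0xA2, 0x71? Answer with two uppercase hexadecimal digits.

E7

XOR the bytes together:
  start with 0x43
  0x43 ⊕ 0x5B = 0x18
  0x18 ⊕ 0x05 = 0x1D
  0x1D ⊕ 0x29 = 0x34
  0x34 ⊕ 0xA2 = 0x96
  0x96 ⊕ 0x71 = 0xE7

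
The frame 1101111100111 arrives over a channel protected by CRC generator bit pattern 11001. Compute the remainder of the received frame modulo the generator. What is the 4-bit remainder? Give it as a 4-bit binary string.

0001

Modulo-2 division of 1101111100111 by 11001:
  pos 0: 11011 XOR 11001 = 00010
  pos 3: 10111 XOR 11001 = 01110
  pos 4: 11100 XOR 11001 = 00101
  pos 6: 10101 XOR 11001 = 01100
  pos 7: 11001 XOR 11001 = 00000
Remainder = 0001 (nonzero — an error is detected).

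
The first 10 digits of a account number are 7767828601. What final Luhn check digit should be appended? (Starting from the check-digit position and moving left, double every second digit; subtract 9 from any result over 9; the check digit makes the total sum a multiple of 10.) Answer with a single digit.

2

Partial digits right→left: 1 0 6 8 2 8 7 6 7 7
Double every second digit counting from the check-digit position (so the 1st, 3rd, 5th, ... of the partial from the right).
  doubled (with −9 where >9): 2 3 4 5 5 → sum 19
  kept as-is: 0 8 8 6 7 → sum 29
Total = 19 + 29 = 48.
Check digit = (10 − (48 mod 10)) mod 10 = 2.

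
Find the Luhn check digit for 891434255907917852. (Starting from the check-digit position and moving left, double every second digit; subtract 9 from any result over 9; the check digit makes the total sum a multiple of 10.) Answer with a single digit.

7

Partial digits right→left: 2 5 8 7 1 9 7 0 9 5 5 2 4 3 4 1 9 8
Double every second digit counting from the check-digit position (so the 1st, 3rd, 5th, ... of the partial from the right).
  doubled (with −9 where >9): 4 7 2 5 9 1 8 8 9 → sum 53
  kept as-is: 5 7 9 0 5 2 3 1 8 → sum 40
Total = 53 + 40 = 93.
Check digit = (10 − (93 mod 10)) mod 10 = 7.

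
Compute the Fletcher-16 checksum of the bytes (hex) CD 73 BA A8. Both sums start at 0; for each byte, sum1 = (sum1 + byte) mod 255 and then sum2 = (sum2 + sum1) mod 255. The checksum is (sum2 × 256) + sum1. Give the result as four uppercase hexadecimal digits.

AFA4

Running sums (mod 255):
  after byte 0 (CD): sum1=205, sum2=205
  after byte 1 (73): sum1=65, sum2=15
  after byte 2 (BA): sum1=251, sum2=11
  after byte 3 (A8): sum1=164, sum2=175
Checksum = sum2·256 + sum1 = 175·256 + 164 = 44964 = 0xAFA4.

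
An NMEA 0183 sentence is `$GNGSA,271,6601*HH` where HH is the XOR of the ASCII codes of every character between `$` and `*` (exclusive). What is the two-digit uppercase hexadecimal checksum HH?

XOR the ASCII codes of the payload characters:
  'G' = 0x47 → acc = 0x47
  'N' = 0x4E → acc = 0x09
  'G' = 0x47 → acc = 0x4E
  'S' = 0x53 → acc = 0x1D
  'A' = 0x41 → acc = 0x5C
  ',' = 0x2C → acc = 0x70
  '2' = 0x32 → acc = 0x42
  '7' = 0x37 → acc = 0x75
  '1' = 0x31 → acc = 0x44
  ',' = 0x2C → acc = 0x68
  '6' = 0x36 → acc = 0x5E
  '6' = 0x36 → acc = 0x68
  '0' = 0x30 → acc = 0x58
  '1' = 0x31 → acc = 0x69
Checksum = 0x69.

69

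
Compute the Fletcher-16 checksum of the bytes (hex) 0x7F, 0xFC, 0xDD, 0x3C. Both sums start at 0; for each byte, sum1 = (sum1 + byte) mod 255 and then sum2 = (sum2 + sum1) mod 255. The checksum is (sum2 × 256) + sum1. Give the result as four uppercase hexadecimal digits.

EC96

Running sums (mod 255):
  after byte 0 (0x7F): sum1=127, sum2=127
  after byte 1 (0xFC): sum1=124, sum2=251
  after byte 2 (0xDD): sum1=90, sum2=86
  after byte 3 (0x3C): sum1=150, sum2=236
Checksum = sum2·256 + sum1 = 236·256 + 150 = 60566 = 0xEC96.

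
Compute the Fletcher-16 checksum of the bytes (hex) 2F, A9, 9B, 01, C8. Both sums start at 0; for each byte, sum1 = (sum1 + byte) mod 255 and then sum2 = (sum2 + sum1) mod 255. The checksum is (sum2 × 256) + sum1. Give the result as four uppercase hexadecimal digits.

Running sums (mod 255):
  after byte 0 (2F): sum1=47, sum2=47
  after byte 1 (A9): sum1=216, sum2=8
  after byte 2 (9B): sum1=116, sum2=124
  after byte 3 (01): sum1=117, sum2=241
  after byte 4 (C8): sum1=62, sum2=48
Checksum = sum2·256 + sum1 = 48·256 + 62 = 12350 = 0x303E.

303E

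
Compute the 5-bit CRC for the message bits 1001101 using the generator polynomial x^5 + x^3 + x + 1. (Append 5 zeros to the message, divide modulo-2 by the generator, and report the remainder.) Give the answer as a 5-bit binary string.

01111

Append 5 zeros: 100110100000. Divide by 101011 (XOR where the leading bit is 1):
  pos 0: 100110 XOR 101011 = 001101
  pos 2: 110110 XOR 101011 = 011101
  pos 3: 111010 XOR 101011 = 010001
  pos 4: 100010 XOR 101011 = 001001
  pos 6: 100100 XOR 101011 = 001111
Remainder (last 5 bits) = 01111. This is the CRC / FCS.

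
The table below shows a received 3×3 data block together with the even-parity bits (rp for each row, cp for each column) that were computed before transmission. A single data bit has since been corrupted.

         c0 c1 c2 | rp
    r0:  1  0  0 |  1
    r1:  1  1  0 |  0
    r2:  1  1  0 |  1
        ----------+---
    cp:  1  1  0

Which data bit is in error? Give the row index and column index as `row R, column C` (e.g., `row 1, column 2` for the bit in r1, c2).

row 2, column 1

Recompute each row's even parity and compare to rp:
  r0: data parity 1, sent rp 1 → ok
  r1: data parity 0, sent rp 0 → ok
  r2: data parity 0, sent rp 1 → mismatch
Recompute each column's even parity and compare to cp:
  c0: data parity 1, sent cp 1 → ok
  c1: data parity 0, sent cp 1 → mismatch
  c2: data parity 0, sent cp 0 → ok
Exactly one row (r2) and one column (c1) fail → the flipped bit is at their intersection.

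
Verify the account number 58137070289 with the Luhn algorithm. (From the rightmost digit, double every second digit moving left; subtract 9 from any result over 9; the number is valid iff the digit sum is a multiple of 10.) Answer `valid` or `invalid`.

invalid

From the right, keep odd positions and double even positions (subtract 9 from any doubled value over 9):
  doubled (positions 2,4,...): 7 0 0 6 7 → sum 20
  kept (positions 1,3,...): 9 2 7 7 1 5 → sum 31
Total = 51.
51 mod 10 = 1, so the number is invalid.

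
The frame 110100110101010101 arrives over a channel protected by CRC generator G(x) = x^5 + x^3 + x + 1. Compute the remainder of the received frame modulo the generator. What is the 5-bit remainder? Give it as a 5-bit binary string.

Modulo-2 division of 110100110101010101 by 101011:
  pos 0: 110100 XOR 101011 = 011111
  pos 1: 111111 XOR 101011 = 010100
  pos 2: 101001 XOR 101011 = 000010
  pos 6: 100101 XOR 101011 = 001110
  pos 8: 111001 XOR 101011 = 010010
  pos 9: 100100 XOR 101011 = 001111
  pos 11: 111110 XOR 101011 = 010101
  pos 12: 101011 XOR 101011 = 000000
Remainder = 00000 (zero — the frame passes the CRC check).

00000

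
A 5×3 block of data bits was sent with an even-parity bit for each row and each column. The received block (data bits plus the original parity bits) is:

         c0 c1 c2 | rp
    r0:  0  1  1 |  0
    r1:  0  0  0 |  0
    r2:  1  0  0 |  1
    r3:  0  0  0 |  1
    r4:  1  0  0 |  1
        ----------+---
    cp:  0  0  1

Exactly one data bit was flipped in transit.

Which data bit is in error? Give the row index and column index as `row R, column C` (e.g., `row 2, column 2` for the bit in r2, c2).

Recompute each row's even parity and compare to rp:
  r0: data parity 0, sent rp 0 → ok
  r1: data parity 0, sent rp 0 → ok
  r2: data parity 1, sent rp 1 → ok
  r3: data parity 0, sent rp 1 → mismatch
  r4: data parity 1, sent rp 1 → ok
Recompute each column's even parity and compare to cp:
  c0: data parity 0, sent cp 0 → ok
  c1: data parity 1, sent cp 0 → mismatch
  c2: data parity 1, sent cp 1 → ok
Exactly one row (r3) and one column (c1) fail → the flipped bit is at their intersection.

row 3, column 1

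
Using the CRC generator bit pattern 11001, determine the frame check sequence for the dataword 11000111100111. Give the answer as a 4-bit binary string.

1010

Append 4 zeros: 110001111001110000. Divide by 11001 (XOR where the leading bit is 1):
  pos 0: 11000 XOR 11001 = 00001
  pos 4: 11111 XOR 11001 = 00110
  pos 6: 11000 XOR 11001 = 00001
  pos 10: 11110 XOR 11001 = 00111
  pos 12: 11100 XOR 11001 = 00101
Remainder (last 4 bits) = 1010. This is the CRC / FCS.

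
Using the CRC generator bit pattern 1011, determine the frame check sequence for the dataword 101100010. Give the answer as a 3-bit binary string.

110

Append 3 zeros: 101100010000. Divide by 1011 (XOR where the leading bit is 1):
  pos 0: 1011 XOR 1011 = 0000
  pos 7: 1000 XOR 1011 = 0011
Remainder (last 3 bits) = 110. This is the CRC / FCS.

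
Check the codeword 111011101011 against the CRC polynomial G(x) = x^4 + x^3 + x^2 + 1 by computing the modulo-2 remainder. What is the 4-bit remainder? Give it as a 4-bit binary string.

0010

Modulo-2 division of 111011101011 by 11101:
  pos 0: 11101 XOR 11101 = 00000
  pos 5: 11010 XOR 11101 = 00111
  pos 7: 11111 XOR 11101 = 00010
Remainder = 0010 (nonzero — an error is detected).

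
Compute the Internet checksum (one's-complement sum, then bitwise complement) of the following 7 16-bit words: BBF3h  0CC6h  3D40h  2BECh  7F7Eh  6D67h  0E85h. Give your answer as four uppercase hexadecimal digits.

One's-complement addition (fold any carry out of bit 15 back into bit 0):
  0xBBF3 + 0x0CC6 = 0x0C8B9
  0xC8B9 + 0x3D40 = 0x105F9 → wrap carry → 0x05FA
  0x05FA + 0x2BEC = 0x031E6
  0x31E6 + 0x7F7E = 0x0B164
  0xB164 + 0x6D67 = 0x11ECB → wrap carry → 0x1ECC
  0x1ECC + 0x0E85 = 0x02D51
One's-complement sum = 0x2D51.
Checksum = ~0x2D51 & 0xFFFF = 0xD2AE.

D2AE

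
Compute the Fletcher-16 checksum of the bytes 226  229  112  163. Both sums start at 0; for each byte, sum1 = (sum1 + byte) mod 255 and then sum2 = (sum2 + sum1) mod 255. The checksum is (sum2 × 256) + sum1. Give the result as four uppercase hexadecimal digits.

C1DC

Running sums (mod 255):
  after byte 0 (226): sum1=226, sum2=226
  after byte 1 (229): sum1=200, sum2=171
  after byte 2 (112): sum1=57, sum2=228
  after byte 3 (163): sum1=220, sum2=193
Checksum = sum2·256 + sum1 = 193·256 + 220 = 49628 = 0xC1DC.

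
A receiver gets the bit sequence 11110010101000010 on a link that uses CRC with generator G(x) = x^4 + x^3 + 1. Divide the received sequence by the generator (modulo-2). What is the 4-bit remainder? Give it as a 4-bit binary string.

0000

Modulo-2 division of 11110010101000010 by 11001:
  pos 0: 11110 XOR 11001 = 00111
  pos 2: 11101 XOR 11001 = 00100
  pos 4: 10001 XOR 11001 = 01000
  pos 5: 10000 XOR 11001 = 01001
  pos 6: 10011 XOR 11001 = 01010
  pos 7: 10100 XOR 11001 = 01101
  pos 8: 11010 XOR 11001 = 00011
  pos 11: 11001 XOR 11001 = 00000
Remainder = 0000 (zero — the frame passes the CRC check).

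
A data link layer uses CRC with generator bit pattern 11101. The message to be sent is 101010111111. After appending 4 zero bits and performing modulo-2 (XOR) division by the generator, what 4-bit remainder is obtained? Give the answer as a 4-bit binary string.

Append 4 zeros: 1010101111110000. Divide by 11101 (XOR where the leading bit is 1):
  pos 0: 10101 XOR 11101 = 01000
  pos 1: 10000 XOR 11101 = 01101
  pos 2: 11011 XOR 11101 = 00110
  pos 4: 11011 XOR 11101 = 00110
  pos 6: 11011 XOR 11101 = 00110
  pos 8: 11010 XOR 11101 = 00111
  pos 10: 11100 XOR 11101 = 00001
Remainder (last 4 bits) = 0010. This is the CRC / FCS.

0010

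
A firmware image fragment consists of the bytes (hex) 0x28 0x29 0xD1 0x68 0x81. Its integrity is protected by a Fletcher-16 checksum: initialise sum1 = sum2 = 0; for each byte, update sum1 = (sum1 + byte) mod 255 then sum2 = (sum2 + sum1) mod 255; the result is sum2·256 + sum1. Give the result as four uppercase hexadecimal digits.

Running sums (mod 255):
  after byte 0 (0x28): sum1=40, sum2=40
  after byte 1 (0x29): sum1=81, sum2=121
  after byte 2 (0xD1): sum1=35, sum2=156
  after byte 3 (0x68): sum1=139, sum2=40
  after byte 4 (0x81): sum1=13, sum2=53
Checksum = sum2·256 + sum1 = 53·256 + 13 = 13581 = 0x350D.

350D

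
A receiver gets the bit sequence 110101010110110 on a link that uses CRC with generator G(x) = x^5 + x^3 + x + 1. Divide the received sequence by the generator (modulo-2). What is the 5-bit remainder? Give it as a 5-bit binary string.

Modulo-2 division of 110101010110110 by 101011:
  pos 0: 110101 XOR 101011 = 011110
  pos 1: 111100 XOR 101011 = 010111
  pos 2: 101111 XOR 101011 = 000100
  pos 5: 100011 XOR 101011 = 001000
  pos 7: 100001 XOR 101011 = 001010
  pos 9: 101010 XOR 101011 = 000001
Remainder = 00001 (nonzero — an error is detected).

00001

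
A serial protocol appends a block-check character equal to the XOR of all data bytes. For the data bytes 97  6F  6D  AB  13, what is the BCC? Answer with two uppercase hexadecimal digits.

2D

XOR the bytes together:
  start with 0x97
  0x97 ⊕ 0x6F = 0xF8
  0xF8 ⊕ 0x6D = 0x95
  0x95 ⊕ 0xAB = 0x3E
  0x3E ⊕ 0x13 = 0x2D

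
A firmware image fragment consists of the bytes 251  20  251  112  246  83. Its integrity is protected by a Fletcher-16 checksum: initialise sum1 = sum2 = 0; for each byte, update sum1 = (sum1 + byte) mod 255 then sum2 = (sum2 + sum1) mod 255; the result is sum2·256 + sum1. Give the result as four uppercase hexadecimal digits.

Running sums (mod 255):
  after byte 0 (251): sum1=251, sum2=251
  after byte 1 (20): sum1=16, sum2=12
  after byte 2 (251): sum1=12, sum2=24
  after byte 3 (112): sum1=124, sum2=148
  after byte 4 (246): sum1=115, sum2=8
  after byte 5 (83): sum1=198, sum2=206
Checksum = sum2·256 + sum1 = 206·256 + 198 = 52934 = 0xCEC6.

CEC6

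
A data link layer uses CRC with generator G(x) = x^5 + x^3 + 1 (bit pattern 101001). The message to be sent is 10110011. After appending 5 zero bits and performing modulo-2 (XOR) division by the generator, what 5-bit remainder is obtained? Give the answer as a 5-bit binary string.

01011

Append 5 zeros: 1011001100000. Divide by 101001 (XOR where the leading bit is 1):
  pos 0: 101100 XOR 101001 = 000101
  pos 3: 101110 XOR 101001 = 000111
  pos 6: 111000 XOR 101001 = 010001
  pos 7: 100010 XOR 101001 = 001011
Remainder (last 5 bits) = 01011. This is the CRC / FCS.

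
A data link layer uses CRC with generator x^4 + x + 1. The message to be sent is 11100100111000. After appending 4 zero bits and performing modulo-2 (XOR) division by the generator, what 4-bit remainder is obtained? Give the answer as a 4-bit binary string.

Append 4 zeros: 111001001110000000. Divide by 10011 (XOR where the leading bit is 1):
  pos 0: 11100 XOR 10011 = 01111
  pos 1: 11111 XOR 10011 = 01100
  pos 2: 11000 XOR 10011 = 01011
  pos 3: 10110 XOR 10011 = 00101
  pos 5: 10111 XOR 10011 = 00100
  pos 7: 10010 XOR 10011 = 00001
  pos 11: 10000 XOR 10011 = 00011
Remainder (last 4 bits) = 1100. This is the CRC / FCS.

1100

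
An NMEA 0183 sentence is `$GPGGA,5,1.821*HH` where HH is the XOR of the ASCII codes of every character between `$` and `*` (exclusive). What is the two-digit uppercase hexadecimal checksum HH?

47

XOR the ASCII codes of the payload characters:
  'G' = 0x47 → acc = 0x47
  'P' = 0x50 → acc = 0x17
  'G' = 0x47 → acc = 0x50
  'G' = 0x47 → acc = 0x17
  'A' = 0x41 → acc = 0x56
  ',' = 0x2C → acc = 0x7A
  '5' = 0x35 → acc = 0x4F
  ',' = 0x2C → acc = 0x63
  '1' = 0x31 → acc = 0x52
  '.' = 0x2E → acc = 0x7C
  '8' = 0x38 → acc = 0x44
  '2' = 0x32 → acc = 0x76
  '1' = 0x31 → acc = 0x47
Checksum = 0x47.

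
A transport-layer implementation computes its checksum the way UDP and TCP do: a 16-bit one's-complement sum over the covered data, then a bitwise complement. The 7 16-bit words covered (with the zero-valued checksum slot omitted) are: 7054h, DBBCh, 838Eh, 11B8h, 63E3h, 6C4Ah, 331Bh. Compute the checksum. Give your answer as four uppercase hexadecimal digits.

1B5F

One's-complement addition (fold any carry out of bit 15 back into bit 0):
  0x7054 + 0xDBBC = 0x14C10 → wrap carry → 0x4C11
  0x4C11 + 0x838E = 0x0CF9F
  0xCF9F + 0x11B8 = 0x0E157
  0xE157 + 0x63E3 = 0x1453A → wrap carry → 0x453B
  0x453B + 0x6C4A = 0x0B185
  0xB185 + 0x331B = 0x0E4A0
One's-complement sum = 0xE4A0.
Checksum = ~0xE4A0 & 0xFFFF = 0x1B5F.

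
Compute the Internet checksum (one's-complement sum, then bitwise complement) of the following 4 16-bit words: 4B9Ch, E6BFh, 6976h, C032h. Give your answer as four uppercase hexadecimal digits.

One's-complement addition (fold any carry out of bit 15 back into bit 0):
  0x4B9C + 0xE6BF = 0x1325B → wrap carry → 0x325C
  0x325C + 0x6976 = 0x09BD2
  0x9BD2 + 0xC032 = 0x15C04 → wrap carry → 0x5C05
One's-complement sum = 0x5C05.
Checksum = ~0x5C05 & 0xFFFF = 0xA3FA.

A3FA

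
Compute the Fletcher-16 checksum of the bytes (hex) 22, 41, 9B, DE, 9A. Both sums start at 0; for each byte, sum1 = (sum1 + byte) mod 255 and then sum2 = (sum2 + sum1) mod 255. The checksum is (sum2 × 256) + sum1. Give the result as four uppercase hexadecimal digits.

DA78

Running sums (mod 255):
  after byte 0 (22): sum1=34, sum2=34
  after byte 1 (41): sum1=99, sum2=133
  after byte 2 (9B): sum1=254, sum2=132
  after byte 3 (DE): sum1=221, sum2=98
  after byte 4 (9A): sum1=120, sum2=218
Checksum = sum2·256 + sum1 = 218·256 + 120 = 55928 = 0xDA78.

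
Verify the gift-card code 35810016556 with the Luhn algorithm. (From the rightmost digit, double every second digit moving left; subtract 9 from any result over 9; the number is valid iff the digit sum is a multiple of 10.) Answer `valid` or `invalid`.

valid

From the right, keep odd positions and double even positions (subtract 9 from any doubled value over 9):
  doubled (positions 2,4,...): 1 3 0 2 1 → sum 7
  kept (positions 1,3,...): 6 5 1 0 8 3 → sum 23
Total = 30.
30 mod 10 = 0, so the number is valid.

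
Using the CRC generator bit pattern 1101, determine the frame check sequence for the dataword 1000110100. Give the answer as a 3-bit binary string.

011

Append 3 zeros: 1000110100000. Divide by 1101 (XOR where the leading bit is 1):
  pos 0: 1000 XOR 1101 = 0101
  pos 1: 1011 XOR 1101 = 0110
  pos 2: 1101 XOR 1101 = 0000
  pos 7: 1000 XOR 1101 = 0101
  pos 8: 1010 XOR 1101 = 0111
  pos 9: 1110 XOR 1101 = 0011
Remainder (last 3 bits) = 011. This is the CRC / FCS.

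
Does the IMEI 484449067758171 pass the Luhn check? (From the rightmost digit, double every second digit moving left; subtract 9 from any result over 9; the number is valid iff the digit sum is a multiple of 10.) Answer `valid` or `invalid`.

valid

From the right, keep odd positions and double even positions (subtract 9 from any doubled value over 9):
  doubled (positions 2,4,...): 5 7 5 3 9 8 7 → sum 44
  kept (positions 1,3,...): 1 1 5 7 0 4 4 4 → sum 26
Total = 70.
70 mod 10 = 0, so the number is valid.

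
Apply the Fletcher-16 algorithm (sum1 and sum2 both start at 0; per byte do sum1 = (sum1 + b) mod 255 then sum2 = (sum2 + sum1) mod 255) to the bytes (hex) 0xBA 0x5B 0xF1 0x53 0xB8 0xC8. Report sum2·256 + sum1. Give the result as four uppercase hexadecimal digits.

Running sums (mod 255):
  after byte 0 (0xBA): sum1=186, sum2=186
  after byte 1 (0x5B): sum1=22, sum2=208
  after byte 2 (0xF1): sum1=8, sum2=216
  after byte 3 (0x53): sum1=91, sum2=52
  after byte 4 (0xB8): sum1=20, sum2=72
  after byte 5 (0xC8): sum1=220, sum2=37
Checksum = sum2·256 + sum1 = 37·256 + 220 = 9692 = 0x25DC.

25DC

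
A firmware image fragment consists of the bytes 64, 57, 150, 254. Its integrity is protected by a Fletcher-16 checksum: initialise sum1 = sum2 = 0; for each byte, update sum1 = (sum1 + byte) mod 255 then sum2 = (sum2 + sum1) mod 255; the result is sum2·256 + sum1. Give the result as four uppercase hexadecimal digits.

Running sums (mod 255):
  after byte 0 (64): sum1=64, sum2=64
  after byte 1 (57): sum1=121, sum2=185
  after byte 2 (150): sum1=16, sum2=201
  after byte 3 (254): sum1=15, sum2=216
Checksum = sum2·256 + sum1 = 216·256 + 15 = 55311 = 0xD80F.

D80F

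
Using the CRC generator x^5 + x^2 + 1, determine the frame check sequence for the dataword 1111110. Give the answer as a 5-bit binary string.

11111

Append 5 zeros: 111111000000. Divide by 100101 (XOR where the leading bit is 1):
  pos 0: 111111 XOR 100101 = 011010
  pos 1: 110100 XOR 100101 = 010001
  pos 2: 100010 XOR 100101 = 000111
  pos 5: 111000 XOR 100101 = 011101
  pos 6: 111010 XOR 100101 = 011111
Remainder (last 5 bits) = 11111. This is the CRC / FCS.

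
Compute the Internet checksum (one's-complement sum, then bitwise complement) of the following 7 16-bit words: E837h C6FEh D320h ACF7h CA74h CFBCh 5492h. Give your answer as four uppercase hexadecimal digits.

E1EC

One's-complement addition (fold any carry out of bit 15 back into bit 0):
  0xE837 + 0xC6FE = 0x1AF35 → wrap carry → 0xAF36
  0xAF36 + 0xD320 = 0x18256 → wrap carry → 0x8257
  0x8257 + 0xACF7 = 0x12F4E → wrap carry → 0x2F4F
  0x2F4F + 0xCA74 = 0x0F9C3
  0xF9C3 + 0xCFBC = 0x1C97F → wrap carry → 0xC980
  0xC980 + 0x5492 = 0x11E12 → wrap carry → 0x1E13
One's-complement sum = 0x1E13.
Checksum = ~0x1E13 & 0xFFFF = 0xE1EC.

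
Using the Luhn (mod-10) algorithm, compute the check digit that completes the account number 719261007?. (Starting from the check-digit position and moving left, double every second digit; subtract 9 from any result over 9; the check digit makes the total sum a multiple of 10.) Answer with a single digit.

Partial digits right→left: 7 0 0 1 6 2 9 1 7
Double every second digit counting from the check-digit position (so the 1st, 3rd, 5th, ... of the partial from the right).
  doubled (with −9 where >9): 5 0 3 9 5 → sum 22
  kept as-is: 0 1 2 1 → sum 4
Total = 22 + 4 = 26.
Check digit = (10 − (26 mod 10)) mod 10 = 4.

4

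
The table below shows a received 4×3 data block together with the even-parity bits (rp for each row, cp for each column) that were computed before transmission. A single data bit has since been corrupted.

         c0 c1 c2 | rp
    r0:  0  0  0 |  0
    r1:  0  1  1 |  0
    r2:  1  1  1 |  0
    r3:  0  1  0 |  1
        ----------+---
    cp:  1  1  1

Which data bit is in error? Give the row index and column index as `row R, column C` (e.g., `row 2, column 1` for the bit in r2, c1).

Recompute each row's even parity and compare to rp:
  r0: data parity 0, sent rp 0 → ok
  r1: data parity 0, sent rp 0 → ok
  r2: data parity 1, sent rp 0 → mismatch
  r3: data parity 1, sent rp 1 → ok
Recompute each column's even parity and compare to cp:
  c0: data parity 1, sent cp 1 → ok
  c1: data parity 1, sent cp 1 → ok
  c2: data parity 0, sent cp 1 → mismatch
Exactly one row (r2) and one column (c2) fail → the flipped bit is at their intersection.

row 2, column 2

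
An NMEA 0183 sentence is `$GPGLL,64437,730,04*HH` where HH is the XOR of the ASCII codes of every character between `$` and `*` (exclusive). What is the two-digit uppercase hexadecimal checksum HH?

XOR the ASCII codes of the payload characters:
  'G' = 0x47 → acc = 0x47
  'P' = 0x50 → acc = 0x17
  'G' = 0x47 → acc = 0x50
  'L' = 0x4C → acc = 0x1C
  'L' = 0x4C → acc = 0x50
  ',' = 0x2C → acc = 0x7C
  '6' = 0x36 → acc = 0x4A
  '4' = 0x34 → acc = 0x7E
  '4' = 0x34 → acc = 0x4A
  '3' = 0x33 → acc = 0x79
  '7' = 0x37 → acc = 0x4E
  ',' = 0x2C → acc = 0x62
  '7' = 0x37 → acc = 0x55
  '3' = 0x33 → acc = 0x66
  '0' = 0x30 → acc = 0x56
  ',' = 0x2C → acc = 0x7A
  '0' = 0x30 → acc = 0x4A
  '4' = 0x34 → acc = 0x7E
Checksum = 0x7E.

7E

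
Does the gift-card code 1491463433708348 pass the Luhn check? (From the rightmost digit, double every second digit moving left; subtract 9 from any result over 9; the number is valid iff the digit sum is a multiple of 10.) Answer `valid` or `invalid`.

From the right, keep odd positions and double even positions (subtract 9 from any doubled value over 9):
  doubled (positions 2,4,...): 8 7 5 6 6 8 9 2 → sum 51
  kept (positions 1,3,...): 8 3 0 3 4 6 1 4 → sum 29
Total = 80.
80 mod 10 = 0, so the number is valid.

valid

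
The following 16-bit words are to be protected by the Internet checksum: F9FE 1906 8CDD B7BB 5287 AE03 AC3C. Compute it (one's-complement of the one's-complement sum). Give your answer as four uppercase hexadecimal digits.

FB99

One's-complement addition (fold any carry out of bit 15 back into bit 0):
  0xF9FE + 0x1906 = 0x11304 → wrap carry → 0x1305
  0x1305 + 0x8CDD = 0x09FE2
  0x9FE2 + 0xB7BB = 0x1579D → wrap carry → 0x579E
  0x579E + 0x5287 = 0x0AA25
  0xAA25 + 0xAE03 = 0x15828 → wrap carry → 0x5829
  0x5829 + 0xAC3C = 0x10465 → wrap carry → 0x0466
One's-complement sum = 0x0466.
Checksum = ~0x0466 & 0xFFFF = 0xFB99.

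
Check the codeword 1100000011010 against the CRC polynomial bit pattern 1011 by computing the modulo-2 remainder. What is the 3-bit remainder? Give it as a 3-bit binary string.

110

Modulo-2 division of 1100000011010 by 1011:
  pos 0: 1100 XOR 1011 = 0111
  pos 1: 1110 XOR 1011 = 0101
  pos 2: 1010 XOR 1011 = 0001
  pos 5: 1001 XOR 1011 = 0010
  pos 7: 1010 XOR 1011 = 0001
Remainder = 110 (nonzero — an error is detected).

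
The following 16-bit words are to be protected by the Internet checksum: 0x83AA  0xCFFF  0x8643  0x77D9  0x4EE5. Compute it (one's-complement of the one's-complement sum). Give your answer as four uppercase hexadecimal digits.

One's-complement addition (fold any carry out of bit 15 back into bit 0):
  0x83AA + 0xCFFF = 0x153A9 → wrap carry → 0x53AA
  0x53AA + 0x8643 = 0x0D9ED
  0xD9ED + 0x77D9 = 0x151C6 → wrap carry → 0x51C7
  0x51C7 + 0x4EE5 = 0x0A0AC
One's-complement sum = 0xA0AC.
Checksum = ~0xA0AC & 0xFFFF = 0x5F53.

5F53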